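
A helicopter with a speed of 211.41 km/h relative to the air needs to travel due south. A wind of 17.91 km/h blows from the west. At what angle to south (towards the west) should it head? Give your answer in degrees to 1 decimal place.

The wind pushes perpendicular to the desired track; the heading must have a component into the wind equal to 17.91 km/h: 211.41 sin θ = 17.91.
sin θ = 0.0847, so θ = 4.860°.

4.9°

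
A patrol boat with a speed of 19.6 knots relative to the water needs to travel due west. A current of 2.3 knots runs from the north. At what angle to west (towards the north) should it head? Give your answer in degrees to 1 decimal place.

6.7°

The current pushes perpendicular to the desired track; the heading must have a component into the current equal to 2.3 knots: 19.6 sin θ = 2.3.
sin θ = 0.1173, so θ = 6.739°.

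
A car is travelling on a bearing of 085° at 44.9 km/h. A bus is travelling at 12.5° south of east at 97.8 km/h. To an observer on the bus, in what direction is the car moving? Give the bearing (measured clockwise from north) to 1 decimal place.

Taking east as x and north as y: car velocity = (44.729, 3.913) km/h; bus velocity = (95.482, -21.168) km/h.
Velocity of car relative to bus = (44.729, 3.913) − (95.482, -21.168) = (-50.753, 25.081) km/h.
Bearing = atan2(-50.75, 25.08) = 296.30° clockwise from north.

296.3°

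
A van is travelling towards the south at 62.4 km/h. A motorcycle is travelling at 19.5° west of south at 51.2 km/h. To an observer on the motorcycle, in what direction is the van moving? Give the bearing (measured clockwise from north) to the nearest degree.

Taking east as x and north as y: van velocity = (0.000, -62.400) km/h; motorcycle velocity = (-17.091, -48.263) km/h.
Velocity of van relative to motorcycle = (0.000, -62.400) − (-17.091, -48.263) = (17.091, -14.137) km/h.
Bearing = atan2(17.09, -14.14) = 129.60° clockwise from north.

130°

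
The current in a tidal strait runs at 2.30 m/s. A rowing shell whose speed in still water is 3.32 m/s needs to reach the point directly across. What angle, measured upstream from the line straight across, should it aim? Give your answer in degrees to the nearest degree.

44°

To cancel the current, the upstream component of the rowing shell's velocity must equal the flow: 3.32 sin θ = 2.30.
sin θ = 2.30 / 3.32 = 0.6928.
θ = arcsin(0.6928) = 43.850°.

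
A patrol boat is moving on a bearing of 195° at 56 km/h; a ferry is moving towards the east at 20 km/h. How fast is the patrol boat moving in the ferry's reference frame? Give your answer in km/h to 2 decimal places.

Taking east as x and north as y: patrol boat velocity = (-14.494, -54.092) km/h; ferry velocity = (20.000, 0.000) km/h.
Velocity of patrol boat relative to ferry = (-14.494, -54.092) − (20.000, 0.000) = (-34.494, -54.092) km/h.
Magnitude = |(-34.494, -54.092)| = 64.154 km/h.

64.15 km/h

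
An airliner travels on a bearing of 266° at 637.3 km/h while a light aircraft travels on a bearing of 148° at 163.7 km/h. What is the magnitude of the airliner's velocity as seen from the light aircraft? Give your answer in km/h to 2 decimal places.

Taking east as x and north as y: airliner velocity = (-635.748, -44.456) km/h; light aircraft velocity = (86.748, -138.825) km/h.
Velocity of airliner relative to light aircraft = (-635.748, -44.456) − (86.748, -138.825) = (-722.495, 94.370) km/h.
Magnitude = |(-722.495, 94.370)| = 728.632 km/h.

728.63 km/h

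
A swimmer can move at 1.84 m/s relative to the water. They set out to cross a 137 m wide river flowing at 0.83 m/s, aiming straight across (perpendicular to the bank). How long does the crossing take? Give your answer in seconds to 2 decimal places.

74.46 s

The component of the swimmer's velocity perpendicular to the bank is 1.84 m/s.
The current is parallel to the bank, so it does not affect the crossing time.
Time = 137 / 1.840 = 74.457 s.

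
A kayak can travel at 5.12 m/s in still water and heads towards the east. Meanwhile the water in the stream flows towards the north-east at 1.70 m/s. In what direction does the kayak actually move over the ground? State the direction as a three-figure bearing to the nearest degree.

079°

Taking east as x and north as y: velocity relative to the water = (5.120, 0.000) m/s; the water relative to ground = (1.202, 1.202) m/s.
Velocity relative to ground = (5.120, 0.000) + (1.202, 1.202) = (6.322, 1.202) m/s.
Bearing = atan2(6.32, 1.20) = 79.23° clockwise from north.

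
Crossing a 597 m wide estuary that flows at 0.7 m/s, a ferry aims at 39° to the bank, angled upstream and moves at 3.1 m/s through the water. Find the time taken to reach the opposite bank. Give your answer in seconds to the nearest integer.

306 s

The component of the ferry's velocity perpendicular to the bank is 3.1 × sin 39° = 1.951 m/s.
Only the cross-stream component determines the crossing time; the current contributes nothing perpendicular to the bank.
Time = 597 / 1.951 = 306.014 s.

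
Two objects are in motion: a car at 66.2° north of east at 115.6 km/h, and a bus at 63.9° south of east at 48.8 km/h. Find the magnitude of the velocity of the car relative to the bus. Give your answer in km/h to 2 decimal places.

151.70 km/h

Taking east as x and north as y: car velocity = (46.650, 105.769) km/h; bus velocity = (21.469, -43.824) km/h.
Velocity of car relative to bus = (46.650, 105.769) − (21.469, -43.824) = (25.181, 149.593) km/h.
Magnitude = |(25.181, 149.593)| = 151.698 km/h.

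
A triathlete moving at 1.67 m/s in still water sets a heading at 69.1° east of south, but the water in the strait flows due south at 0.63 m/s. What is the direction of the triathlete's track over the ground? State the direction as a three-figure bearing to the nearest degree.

128°

Taking east as x and north as y: velocity relative to the water = (1.560, -0.596) m/s; the water relative to ground = (0.000, -0.630) m/s.
Velocity relative to ground = (1.560, -0.596) + (0.000, -0.630) = (1.560, -1.226) m/s.
Bearing = atan2(1.56, -1.23) = 128.16° clockwise from north.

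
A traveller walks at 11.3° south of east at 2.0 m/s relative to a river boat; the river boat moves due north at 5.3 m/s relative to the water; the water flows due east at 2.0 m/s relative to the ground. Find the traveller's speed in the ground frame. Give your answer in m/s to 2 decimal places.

6.31 m/s

In east/north components (m/s): traveller relative to river boat = (1.961, -0.392); river boat relative to water = (0.000, 5.300); water relative to ground = (2.000, 0.000).
Sum = (3.961, 4.908) m/s.
Speed = |(3.961, 4.908)| = 6.307 m/s.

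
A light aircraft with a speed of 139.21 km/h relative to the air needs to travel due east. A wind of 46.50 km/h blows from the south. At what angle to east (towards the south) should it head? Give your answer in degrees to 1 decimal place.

The wind pushes perpendicular to the desired track; the heading must have a component into the wind equal to 46.50 km/h: 139.21 sin θ = 46.50.
sin θ = 0.3340, so θ = 19.513°.

19.5°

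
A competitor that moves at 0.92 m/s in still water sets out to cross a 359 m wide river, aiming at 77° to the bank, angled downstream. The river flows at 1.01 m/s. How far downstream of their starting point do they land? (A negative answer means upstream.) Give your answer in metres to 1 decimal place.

Perpendicular speed = 0.896 m/s; crossing time = 359 / 0.896 = 400.482 s.
Net downstream speed = 1.217 m/s.
Drift = 1.217 × 400.482 = 487.368 m (downstream).

487.4 m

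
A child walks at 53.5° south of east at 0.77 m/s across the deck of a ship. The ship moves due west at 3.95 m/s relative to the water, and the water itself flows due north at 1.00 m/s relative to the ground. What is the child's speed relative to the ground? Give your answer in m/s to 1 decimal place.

In east/north components (m/s): child relative to ship = (0.458, -0.619); ship relative to water = (-3.950, 0.000); water relative to ground = (0.000, 1.000).
Sum = (-3.492, 0.381) m/s.
Speed = |(-3.492, 0.381)| = 3.513 m/s.

3.5 m/s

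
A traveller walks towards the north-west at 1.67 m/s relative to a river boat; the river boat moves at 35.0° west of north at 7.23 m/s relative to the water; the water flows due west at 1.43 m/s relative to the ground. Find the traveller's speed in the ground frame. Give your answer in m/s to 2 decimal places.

9.80 m/s

In east/north components (m/s): traveller relative to river boat = (-1.181, 1.181); river boat relative to water = (-4.147, 5.922); water relative to ground = (-1.430, 0.000).
Sum = (-6.758, 7.103) m/s.
Speed = |(-6.758, 7.103)| = 9.804 m/s.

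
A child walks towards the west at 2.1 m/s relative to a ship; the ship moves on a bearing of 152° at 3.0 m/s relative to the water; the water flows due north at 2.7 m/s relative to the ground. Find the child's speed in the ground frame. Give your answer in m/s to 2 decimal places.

0.69 m/s

In east/north components (m/s): child relative to ship = (-2.100, 0.000); ship relative to water = (1.408, -2.649); water relative to ground = (0.000, 2.700).
Sum = (-0.692, 0.051) m/s.
Speed = |(-0.692, 0.051)| = 0.693 m/s.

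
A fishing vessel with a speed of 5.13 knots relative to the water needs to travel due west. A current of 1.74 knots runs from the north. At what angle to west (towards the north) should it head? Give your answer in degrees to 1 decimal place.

The current pushes perpendicular to the desired track; the heading must have a component into the current equal to 1.74 knots: 5.13 sin θ = 1.74.
sin θ = 0.3392, so θ = 19.827°.

19.8°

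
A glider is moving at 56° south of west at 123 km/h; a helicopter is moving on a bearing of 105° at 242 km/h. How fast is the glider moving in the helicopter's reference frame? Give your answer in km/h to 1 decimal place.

305.1 km/h

Taking east as x and north as y: glider velocity = (-68.781, -101.972) km/h; helicopter velocity = (233.754, -62.634) km/h.
Velocity of glider relative to helicopter = (-68.781, -101.972) − (233.754, -62.634) = (-302.535, -39.337) km/h.
Magnitude = |(-302.535, -39.337)| = 305.082 km/h.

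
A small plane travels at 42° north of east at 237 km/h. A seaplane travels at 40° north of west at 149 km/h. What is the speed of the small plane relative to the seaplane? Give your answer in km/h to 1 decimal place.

297.0 km/h

Taking east as x and north as y: small plane velocity = (176.125, 158.584) km/h; seaplane velocity = (-114.141, 95.775) km/h.
Velocity of small plane relative to seaplane = (176.125, 158.584) − (-114.141, 95.775) = (290.266, 62.809) km/h.
Magnitude = |(290.266, 62.809)| = 296.984 km/h.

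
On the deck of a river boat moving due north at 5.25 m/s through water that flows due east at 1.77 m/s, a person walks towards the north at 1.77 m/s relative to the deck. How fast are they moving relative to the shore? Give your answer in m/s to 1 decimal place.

7.2 m/s

In east/north components (m/s): person relative to river boat = (0.000, 1.770); river boat relative to water = (0.000, 5.250); water relative to ground = (1.770, 0.000).
Sum = (1.770, 7.020) m/s.
Speed = |(1.770, 7.020)| = 7.240 m/s.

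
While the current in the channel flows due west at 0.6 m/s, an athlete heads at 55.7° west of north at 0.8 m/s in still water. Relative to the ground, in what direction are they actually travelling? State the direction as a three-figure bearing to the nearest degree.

290°

Taking east as x and north as y: velocity relative to the water = (-0.661, 0.451) m/s; the water relative to ground = (-0.600, 0.000) m/s.
Velocity relative to ground = (-0.661, 0.451) + (-0.600, 0.000) = (-1.261, 0.451) m/s.
Bearing = atan2(-1.26, 0.45) = 289.67° clockwise from north.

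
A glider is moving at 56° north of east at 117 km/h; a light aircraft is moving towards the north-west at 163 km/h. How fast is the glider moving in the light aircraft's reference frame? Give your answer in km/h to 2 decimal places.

Taking east as x and north as y: glider velocity = (65.426, 96.997) km/h; light aircraft velocity = (-115.258, 115.258) km/h.
Velocity of glider relative to light aircraft = (65.426, 96.997) − (-115.258, 115.258) = (180.684, -18.261) km/h.
Magnitude = |(180.684, -18.261)| = 181.604 km/h.

181.60 km/h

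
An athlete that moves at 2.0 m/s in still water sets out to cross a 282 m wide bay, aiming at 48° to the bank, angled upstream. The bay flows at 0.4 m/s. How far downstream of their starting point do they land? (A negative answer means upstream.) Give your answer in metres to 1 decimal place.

Perpendicular speed = 1.486 m/s; crossing time = 282 / 1.486 = 189.734 s.
Net downstream speed = -0.938 m/s.
Drift = -0.938 × 189.734 = -178.020 m (upstream).

-178.0 m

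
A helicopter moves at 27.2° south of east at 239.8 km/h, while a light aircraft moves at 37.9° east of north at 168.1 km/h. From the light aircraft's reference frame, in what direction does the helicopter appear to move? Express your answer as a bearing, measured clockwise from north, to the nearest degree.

156°

Taking east as x and north as y: helicopter velocity = (213.282, -109.612) km/h; light aircraft velocity = (103.261, 132.645) km/h.
Velocity of helicopter relative to light aircraft = (213.282, -109.612) − (103.261, 132.645) = (110.021, -242.257) km/h.
Bearing = atan2(110.02, -242.26) = 155.57° clockwise from north.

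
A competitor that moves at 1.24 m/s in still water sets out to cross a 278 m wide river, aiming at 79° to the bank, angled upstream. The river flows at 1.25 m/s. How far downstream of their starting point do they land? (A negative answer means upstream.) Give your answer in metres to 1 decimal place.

231.4 m

Perpendicular speed = 1.217 m/s; crossing time = 278 / 1.217 = 228.390 s.
Net downstream speed = 1.013 m/s.
Drift = 1.013 × 228.390 = 231.449 m (downstream).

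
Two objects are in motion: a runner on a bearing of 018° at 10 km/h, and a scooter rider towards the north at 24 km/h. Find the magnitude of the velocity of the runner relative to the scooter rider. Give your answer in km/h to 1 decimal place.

14.8 km/h

Taking east as x and north as y: runner velocity = (3.090, 9.511) km/h; scooter rider velocity = (0.000, 24.000) km/h.
Velocity of runner relative to scooter rider = (3.090, 9.511) − (0.000, 24.000) = (3.090, -14.489) km/h.
Magnitude = |(3.090, -14.489)| = 14.815 km/h.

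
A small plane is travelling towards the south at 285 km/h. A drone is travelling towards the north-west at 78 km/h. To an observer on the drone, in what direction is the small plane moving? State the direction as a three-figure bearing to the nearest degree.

171°

Taking east as x and north as y: small plane velocity = (0.000, -285.000) km/h; drone velocity = (-55.154, 55.154) km/h.
Velocity of small plane relative to drone = (0.000, -285.000) − (-55.154, 55.154) = (55.154, -340.154) km/h.
Bearing = atan2(55.15, -340.15) = 170.79° clockwise from north.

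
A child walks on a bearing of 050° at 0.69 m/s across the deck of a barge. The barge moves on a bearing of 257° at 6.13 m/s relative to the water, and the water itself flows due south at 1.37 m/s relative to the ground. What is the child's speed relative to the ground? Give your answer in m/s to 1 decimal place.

In east/north components (m/s): child relative to barge = (0.529, 0.444); barge relative to water = (-5.973, -1.379); water relative to ground = (0.000, -1.370).
Sum = (-5.444, -2.305) m/s.
Speed = |(-5.444, -2.305)| = 5.912 m/s.

5.9 m/s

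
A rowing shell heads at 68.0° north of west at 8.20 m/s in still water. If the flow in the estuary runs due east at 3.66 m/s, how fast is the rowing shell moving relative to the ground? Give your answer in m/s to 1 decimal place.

7.6 m/s

Taking east as x and north as y: velocity relative to the water = (-3.072, 7.603) m/s; the water relative to ground = (3.660, 0.000) m/s.
Velocity relative to ground = (-3.072, 7.603) + (3.660, 0.000) = (0.588, 7.603) m/s.
Speed = |(0.588, 7.603)| = 7.626 m/s.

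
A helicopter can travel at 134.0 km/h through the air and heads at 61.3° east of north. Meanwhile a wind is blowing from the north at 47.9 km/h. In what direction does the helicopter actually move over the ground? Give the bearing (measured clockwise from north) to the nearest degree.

082°

Taking east as x and north as y: velocity relative to the air = (117.538, 64.350) km/h; the air relative to ground = (0.000, -47.900) km/h.
Velocity relative to ground = (117.538, 64.350) + (0.000, -47.900) = (117.538, 16.450) km/h.
Bearing = atan2(117.54, 16.45) = 82.03° clockwise from north.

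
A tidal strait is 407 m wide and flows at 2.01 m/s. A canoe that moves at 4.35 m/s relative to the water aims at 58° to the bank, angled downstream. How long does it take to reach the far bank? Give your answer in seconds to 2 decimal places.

The component of the canoe's velocity perpendicular to the bank is 4.35 × sin 58° = 3.689 m/s.
The flow acts along the bank and has no component across it.
Time = 407 / 3.689 = 110.328 s.

110.33 s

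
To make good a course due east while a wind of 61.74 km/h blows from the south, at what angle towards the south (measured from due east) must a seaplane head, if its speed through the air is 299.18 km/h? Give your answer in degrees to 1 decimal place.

11.9°

The wind pushes perpendicular to the desired track; the heading must have a component into the wind equal to 61.74 km/h: 299.18 sin θ = 61.74.
sin θ = 0.2064, so θ = 11.909°.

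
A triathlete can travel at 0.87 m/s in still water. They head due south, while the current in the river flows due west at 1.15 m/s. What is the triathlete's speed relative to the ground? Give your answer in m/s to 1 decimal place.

Taking east as x and north as y: velocity relative to the water = (0.000, -0.870) m/s; the water relative to ground = (-1.150, 0.000) m/s.
Velocity relative to ground = (0.000, -0.870) + (-1.150, 0.000) = (-1.150, -0.870) m/s.
Speed = |(-1.150, -0.870)| = 1.442 m/s.

1.4 m/s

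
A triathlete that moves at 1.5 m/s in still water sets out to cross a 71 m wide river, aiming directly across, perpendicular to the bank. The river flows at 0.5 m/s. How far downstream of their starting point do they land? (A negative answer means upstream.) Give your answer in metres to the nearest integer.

Perpendicular speed = 1.500 m/s; crossing time = 71 / 1.500 = 47.333 s.
Net downstream speed = 0.500 m/s.
Drift = 0.500 × 47.333 = 23.667 m (downstream).

24 m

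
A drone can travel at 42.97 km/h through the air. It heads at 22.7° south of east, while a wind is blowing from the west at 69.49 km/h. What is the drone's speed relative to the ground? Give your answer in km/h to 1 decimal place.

Taking east as x and north as y: velocity relative to the air = (39.641, -16.582) km/h; the air relative to ground = (69.490, 0.000) km/h.
Velocity relative to ground = (39.641, -16.582) + (69.490, 0.000) = (109.131, -16.582) km/h.
Speed = |(109.131, -16.582)| = 110.384 km/h.

110.4 km/h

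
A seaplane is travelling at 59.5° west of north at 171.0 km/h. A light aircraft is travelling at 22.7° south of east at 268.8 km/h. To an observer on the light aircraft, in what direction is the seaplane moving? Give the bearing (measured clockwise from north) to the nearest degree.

Taking east as x and north as y: seaplane velocity = (-147.339, 86.789) km/h; light aircraft velocity = (247.978, -103.732) km/h.
Velocity of seaplane relative to light aircraft = (-147.339, 86.789) − (247.978, -103.732) = (-395.317, 190.521) km/h.
Bearing = atan2(-395.32, 190.52) = 295.73° clockwise from north.

296°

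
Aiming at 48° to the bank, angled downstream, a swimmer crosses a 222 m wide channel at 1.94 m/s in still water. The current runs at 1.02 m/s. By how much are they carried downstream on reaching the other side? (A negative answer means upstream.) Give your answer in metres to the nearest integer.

357 m

Perpendicular speed = 1.442 m/s; crossing time = 222 / 1.442 = 153.985 s.
Net downstream speed = 2.318 m/s.
Drift = 2.318 × 153.985 = 356.954 m (downstream).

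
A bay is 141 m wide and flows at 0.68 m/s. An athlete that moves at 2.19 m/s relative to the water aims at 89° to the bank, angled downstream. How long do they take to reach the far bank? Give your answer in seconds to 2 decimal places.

64.39 s

The component of the athlete's velocity perpendicular to the bank is 2.19 × sin 89° = 2.190 m/s.
The flow acts along the bank and has no component across it.
Time = 141 / 2.190 = 64.393 s.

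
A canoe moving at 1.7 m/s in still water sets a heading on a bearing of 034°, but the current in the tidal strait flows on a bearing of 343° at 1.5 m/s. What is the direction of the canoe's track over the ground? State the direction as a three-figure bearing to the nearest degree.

010°

Taking east as x and north as y: velocity relative to the water = (0.951, 1.409) m/s; the water relative to ground = (-0.439, 1.434) m/s.
Velocity relative to ground = (0.951, 1.409) + (-0.439, 1.434) = (0.512, 2.844) m/s.
Bearing = atan2(0.51, 2.84) = 10.21° clockwise from north.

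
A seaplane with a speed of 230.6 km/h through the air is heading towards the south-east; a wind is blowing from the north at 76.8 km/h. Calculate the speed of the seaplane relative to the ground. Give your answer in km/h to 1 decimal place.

290.0 km/h

Taking east as x and north as y: velocity relative to the air = (163.059, -163.059) km/h; the air relative to ground = (0.000, -76.800) km/h.
Velocity relative to ground = (163.059, -163.059) + (0.000, -76.800) = (163.059, -239.859) km/h.
Speed = |(163.059, -239.859)| = 290.035 km/h.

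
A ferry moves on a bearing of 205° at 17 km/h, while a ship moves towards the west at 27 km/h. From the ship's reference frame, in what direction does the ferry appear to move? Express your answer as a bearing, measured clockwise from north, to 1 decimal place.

127.9°

Taking east as x and north as y: ferry velocity = (-7.185, -15.407) km/h; ship velocity = (-27.000, 0.000) km/h.
Velocity of ferry relative to ship = (-7.185, -15.407) − (-27.000, 0.000) = (19.815, -15.407) km/h.
Bearing = atan2(19.82, -15.41) = 127.87° clockwise from north.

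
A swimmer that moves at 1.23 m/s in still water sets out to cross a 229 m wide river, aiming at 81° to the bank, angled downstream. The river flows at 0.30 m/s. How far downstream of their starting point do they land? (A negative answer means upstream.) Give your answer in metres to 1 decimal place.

Perpendicular speed = 1.215 m/s; crossing time = 229 / 1.215 = 188.500 s.
Net downstream speed = 0.492 m/s.
Drift = 0.492 × 188.500 = 92.820 m (downstream).

92.8 m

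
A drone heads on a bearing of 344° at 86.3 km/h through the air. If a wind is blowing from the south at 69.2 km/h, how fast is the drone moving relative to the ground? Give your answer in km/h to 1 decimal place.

154.0 km/h

Taking east as x and north as y: velocity relative to the air = (-23.788, 82.957) km/h; the air relative to ground = (0.000, 69.200) km/h.
Velocity relative to ground = (-23.788, 82.957) + (0.000, 69.200) = (-23.788, 152.157) km/h.
Speed = |(-23.788, 152.157)| = 154.005 km/h.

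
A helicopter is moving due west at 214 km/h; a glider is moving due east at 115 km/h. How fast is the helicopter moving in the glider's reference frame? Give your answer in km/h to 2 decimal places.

Taking east as x and north as y: helicopter velocity = (-214.000, 0.000) km/h; glider velocity = (115.000, 0.000) km/h.
Velocity of helicopter relative to glider = (-214.000, 0.000) − (115.000, 0.000) = (-329.000, 0.000) km/h.
Magnitude = |(-329.000, 0.000)| = 329.000 km/h.

329.00 km/h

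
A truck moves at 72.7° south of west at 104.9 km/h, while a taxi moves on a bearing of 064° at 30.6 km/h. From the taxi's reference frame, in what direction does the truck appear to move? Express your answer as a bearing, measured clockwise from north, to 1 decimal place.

Taking east as x and north as y: truck velocity = (-31.195, -100.154) km/h; taxi velocity = (27.503, 13.414) km/h.
Velocity of truck relative to taxi = (-31.195, -100.154) − (27.503, 13.414) = (-58.698, -113.569) km/h.
Bearing = atan2(-58.70, -113.57) = 207.33° clockwise from north.

207.3°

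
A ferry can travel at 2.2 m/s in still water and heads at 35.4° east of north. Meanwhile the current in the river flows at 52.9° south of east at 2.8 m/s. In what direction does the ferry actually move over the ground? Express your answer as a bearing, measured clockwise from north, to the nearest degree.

Taking east as x and north as y: velocity relative to the water = (1.274, 1.793) m/s; the water relative to ground = (1.689, -2.233) m/s.
Velocity relative to ground = (1.274, 1.793) + (1.689, -2.233) = (2.963, -0.440) m/s.
Bearing = atan2(2.96, -0.44) = 98.44° clockwise from north.

098°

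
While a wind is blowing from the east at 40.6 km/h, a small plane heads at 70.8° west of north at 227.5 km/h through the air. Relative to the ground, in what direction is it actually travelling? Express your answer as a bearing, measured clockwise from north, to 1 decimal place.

Taking east as x and north as y: velocity relative to the air = (-214.846, 74.817) km/h; the air relative to ground = (-40.600, 0.000) km/h.
Velocity relative to ground = (-214.846, 74.817) + (-40.600, 0.000) = (-255.446, 74.817) km/h.
Bearing = atan2(-255.45, 74.82) = 286.32° clockwise from north.

286.3°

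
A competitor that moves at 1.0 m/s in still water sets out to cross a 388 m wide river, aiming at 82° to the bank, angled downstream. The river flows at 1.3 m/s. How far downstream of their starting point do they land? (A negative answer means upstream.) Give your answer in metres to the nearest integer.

Perpendicular speed = 0.990 m/s; crossing time = 388 / 0.990 = 391.813 s.
Net downstream speed = 1.439 m/s.
Drift = 1.439 × 391.813 = 563.887 m (downstream).

564 m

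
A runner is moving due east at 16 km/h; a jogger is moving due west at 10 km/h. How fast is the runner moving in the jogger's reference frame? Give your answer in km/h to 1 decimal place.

26.0 km/h

Taking east as x and north as y: runner velocity = (16.000, 0.000) km/h; jogger velocity = (-10.000, 0.000) km/h.
Velocity of runner relative to jogger = (16.000, 0.000) − (-10.000, 0.000) = (26.000, 0.000) km/h.
Magnitude = |(26.000, 0.000)| = 26.000 km/h.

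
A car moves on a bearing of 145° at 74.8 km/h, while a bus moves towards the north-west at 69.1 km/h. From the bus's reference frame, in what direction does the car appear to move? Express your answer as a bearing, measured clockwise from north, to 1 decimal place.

140.2°

Taking east as x and north as y: car velocity = (42.904, -61.273) km/h; bus velocity = (-48.861, 48.861) km/h.
Velocity of car relative to bus = (42.904, -61.273) − (-48.861, 48.861) = (91.765, -110.134) km/h.
Bearing = atan2(91.76, -110.13) = 140.20° clockwise from north.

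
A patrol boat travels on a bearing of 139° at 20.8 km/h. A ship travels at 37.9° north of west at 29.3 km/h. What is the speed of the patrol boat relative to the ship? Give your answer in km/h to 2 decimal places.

Taking east as x and north as y: patrol boat velocity = (13.646, -15.698) km/h; ship velocity = (-23.120, 17.999) km/h.
Velocity of patrol boat relative to ship = (13.646, -15.698) − (-23.120, 17.999) = (36.766, -33.697) km/h.
Magnitude = |(36.766, -33.697)| = 49.872 km/h.

49.87 km/h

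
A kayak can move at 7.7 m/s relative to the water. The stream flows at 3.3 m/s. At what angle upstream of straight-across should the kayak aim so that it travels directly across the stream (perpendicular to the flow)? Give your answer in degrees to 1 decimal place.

25.4°

To cancel the current, the upstream component of the kayak's velocity must equal the flow: 7.7 sin θ = 3.3.
sin θ = 3.3 / 7.7 = 0.4286.
θ = arcsin(0.4286) = 25.377°.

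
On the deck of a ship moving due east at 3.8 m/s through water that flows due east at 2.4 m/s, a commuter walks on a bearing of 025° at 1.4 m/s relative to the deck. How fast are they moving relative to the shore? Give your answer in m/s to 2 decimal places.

6.91 m/s

In east/north components (m/s): commuter relative to ship = (0.592, 1.269); ship relative to water = (3.800, 0.000); water relative to ground = (2.400, 0.000).
Sum = (6.792, 1.269) m/s.
Speed = |(6.792, 1.269)| = 6.909 m/s.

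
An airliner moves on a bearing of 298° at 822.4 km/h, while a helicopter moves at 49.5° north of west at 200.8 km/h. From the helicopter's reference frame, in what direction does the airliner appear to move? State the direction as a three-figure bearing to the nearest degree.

291°

Taking east as x and north as y: airliner velocity = (-726.136, 386.093) km/h; helicopter velocity = (-130.409, 152.690) km/h.
Velocity of airliner relative to helicopter = (-726.136, 386.093) − (-130.409, 152.690) = (-595.727, 233.404) km/h.
Bearing = atan2(-595.73, 233.40) = 291.40° clockwise from north.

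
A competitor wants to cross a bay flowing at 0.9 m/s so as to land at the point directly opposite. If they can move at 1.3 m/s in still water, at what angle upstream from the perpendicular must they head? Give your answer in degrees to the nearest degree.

To cancel the current, the upstream component of the competitor's velocity must equal the flow: 1.3 sin θ = 0.9.
sin θ = 0.9 / 1.3 = 0.6923.
θ = arcsin(0.6923) = 43.813°.

44°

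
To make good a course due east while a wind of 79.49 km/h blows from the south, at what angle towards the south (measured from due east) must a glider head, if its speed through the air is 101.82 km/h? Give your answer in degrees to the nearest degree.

51°

The wind pushes perpendicular to the desired track; the heading must have a component into the wind equal to 79.49 km/h: 101.82 sin θ = 79.49.
sin θ = 0.7807, so θ = 51.324°.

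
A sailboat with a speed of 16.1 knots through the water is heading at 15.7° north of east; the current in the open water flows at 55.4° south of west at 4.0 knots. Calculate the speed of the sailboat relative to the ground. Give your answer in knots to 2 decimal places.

13.27 knots

Taking east as x and north as y: velocity relative to the water = (15.499, 4.357) knots; the water relative to ground = (-2.271, -3.293) knots.
Velocity relative to ground = (15.499, 4.357) + (-2.271, -3.293) = (13.228, 1.064) knots.
Speed = |(13.228, 1.064)| = 13.271 knots.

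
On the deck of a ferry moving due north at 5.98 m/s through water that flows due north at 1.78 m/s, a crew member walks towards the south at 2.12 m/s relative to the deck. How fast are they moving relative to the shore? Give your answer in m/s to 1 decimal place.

In east/north components (m/s): crew member relative to ferry = (0.000, -2.120); ferry relative to water = (0.000, 5.980); water relative to ground = (0.000, 1.780).
Sum = (0.000, 5.640) m/s.
Speed = |(0.000, 5.640)| = 5.640 m/s.

5.6 m/s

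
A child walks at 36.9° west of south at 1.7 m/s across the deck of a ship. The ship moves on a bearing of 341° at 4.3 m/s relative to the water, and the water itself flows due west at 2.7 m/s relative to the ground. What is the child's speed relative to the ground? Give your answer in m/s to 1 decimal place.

In east/north components (m/s): child relative to ship = (-1.021, -1.359); ship relative to water = (-1.400, 4.066); water relative to ground = (-2.700, 0.000).
Sum = (-5.121, 2.706) m/s.
Speed = |(-5.121, 2.706)| = 5.792 m/s.

5.8 m/s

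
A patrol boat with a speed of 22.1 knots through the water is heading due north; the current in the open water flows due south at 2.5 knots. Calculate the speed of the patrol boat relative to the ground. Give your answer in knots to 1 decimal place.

19.6 knots

Taking east as x and north as y: velocity relative to the water = (0.000, 22.100) knots; the water relative to ground = (0.000, -2.500) knots.
Velocity relative to ground = (0.000, 22.100) + (0.000, -2.500) = (0.000, 19.600) knots.
Speed = |(0.000, 19.600)| = 19.600 knots.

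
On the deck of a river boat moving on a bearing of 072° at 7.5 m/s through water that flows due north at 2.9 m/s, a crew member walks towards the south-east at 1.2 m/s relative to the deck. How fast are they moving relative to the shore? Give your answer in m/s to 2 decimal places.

In east/north components (m/s): crew member relative to river boat = (0.849, -0.849); river boat relative to water = (7.133, 2.318); water relative to ground = (0.000, 2.900).
Sum = (7.981, 4.369) m/s.
Speed = |(7.981, 4.369)| = 9.099 m/s.

9.10 m/s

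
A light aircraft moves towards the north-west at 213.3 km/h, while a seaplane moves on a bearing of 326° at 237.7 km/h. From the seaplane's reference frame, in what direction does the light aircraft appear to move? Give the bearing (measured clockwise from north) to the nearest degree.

Taking east as x and north as y: light aircraft velocity = (-150.826, 150.826) km/h; seaplane velocity = (-132.920, 197.062) km/h.
Velocity of light aircraft relative to seaplane = (-150.826, 150.826) − (-132.920, 197.062) = (-17.906, -46.236) km/h.
Bearing = atan2(-17.91, -46.24) = 201.17° clockwise from north.

201°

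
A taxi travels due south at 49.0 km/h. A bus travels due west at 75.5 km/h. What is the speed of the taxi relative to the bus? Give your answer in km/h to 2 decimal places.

Taking east as x and north as y: taxi velocity = (0.000, -49.000) km/h; bus velocity = (-75.500, 0.000) km/h.
Velocity of taxi relative to bus = (0.000, -49.000) − (-75.500, 0.000) = (75.500, -49.000) km/h.
Magnitude = |(75.500, -49.000)| = 90.007 km/h.

90.01 km/h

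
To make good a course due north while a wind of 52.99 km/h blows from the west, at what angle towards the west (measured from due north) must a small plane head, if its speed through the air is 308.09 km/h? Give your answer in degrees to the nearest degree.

10°

The wind pushes perpendicular to the desired track; the heading must have a component into the wind equal to 52.99 km/h: 308.09 sin θ = 52.99.
sin θ = 0.1720, so θ = 9.904°.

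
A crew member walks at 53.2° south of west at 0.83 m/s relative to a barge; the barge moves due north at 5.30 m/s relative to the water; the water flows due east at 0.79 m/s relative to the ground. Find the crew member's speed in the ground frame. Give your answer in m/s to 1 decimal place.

4.6 m/s

In east/north components (m/s): crew member relative to barge = (-0.497, -0.665); barge relative to water = (0.000, 5.300); water relative to ground = (0.790, 0.000).
Sum = (0.293, 4.635) m/s.
Speed = |(0.293, 4.635)| = 4.645 m/s.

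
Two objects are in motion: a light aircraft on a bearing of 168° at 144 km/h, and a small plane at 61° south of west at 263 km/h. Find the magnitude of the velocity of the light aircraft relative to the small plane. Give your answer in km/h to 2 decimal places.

180.94 km/h

Taking east as x and north as y: light aircraft velocity = (29.939, -140.853) km/h; small plane velocity = (-127.505, -230.025) km/h.
Velocity of light aircraft relative to small plane = (29.939, -140.853) − (-127.505, -230.025) = (157.444, 89.172) km/h.
Magnitude = |(157.444, 89.172)| = 180.943 km/h.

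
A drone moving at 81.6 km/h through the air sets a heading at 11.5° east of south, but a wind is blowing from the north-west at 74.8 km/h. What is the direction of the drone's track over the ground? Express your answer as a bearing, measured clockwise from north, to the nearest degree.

152°

Taking east as x and north as y: velocity relative to the air = (16.268, -79.962) km/h; the air relative to ground = (52.892, -52.892) km/h.
Velocity relative to ground = (16.268, -79.962) + (52.892, -52.892) = (69.160, -132.853) km/h.
Bearing = atan2(69.16, -132.85) = 152.50° clockwise from north.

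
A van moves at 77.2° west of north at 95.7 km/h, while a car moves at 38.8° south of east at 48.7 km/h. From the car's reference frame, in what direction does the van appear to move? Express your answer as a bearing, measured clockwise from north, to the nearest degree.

292°

Taking east as x and north as y: van velocity = (-93.322, 21.202) km/h; car velocity = (37.954, -30.516) km/h.
Velocity of van relative to car = (-93.322, 21.202) − (37.954, -30.516) = (-131.276, 51.718) km/h.
Bearing = atan2(-131.28, 51.72) = 291.50° clockwise from north.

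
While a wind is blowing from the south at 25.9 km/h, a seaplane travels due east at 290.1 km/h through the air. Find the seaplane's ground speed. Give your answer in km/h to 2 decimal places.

291.25 km/h

Taking east as x and north as y: velocity relative to the air = (290.100, 0.000) km/h; the air relative to ground = (0.000, 25.900) km/h.
Velocity relative to ground = (290.100, 0.000) + (0.000, 25.900) = (290.100, 25.900) km/h.
Speed = |(290.100, 25.900)| = 291.254 km/h.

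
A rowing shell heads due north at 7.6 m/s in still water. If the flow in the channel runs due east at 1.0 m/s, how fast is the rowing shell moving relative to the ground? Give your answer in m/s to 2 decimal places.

Taking east as x and north as y: velocity relative to the water = (0.000, 7.600) m/s; the water relative to ground = (1.000, 0.000) m/s.
Velocity relative to ground = (0.000, 7.600) + (1.000, 0.000) = (1.000, 7.600) m/s.
Speed = |(1.000, 7.600)| = 7.666 m/s.

7.67 m/s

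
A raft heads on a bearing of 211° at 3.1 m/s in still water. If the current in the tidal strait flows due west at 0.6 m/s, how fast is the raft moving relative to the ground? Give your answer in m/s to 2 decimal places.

Taking east as x and north as y: velocity relative to the water = (-1.597, -2.657) m/s; the water relative to ground = (-0.600, 0.000) m/s.
Velocity relative to ground = (-1.597, -2.657) + (-0.600, 0.000) = (-2.197, -2.657) m/s.
Speed = |(-2.197, -2.657)| = 3.448 m/s.

3.45 m/s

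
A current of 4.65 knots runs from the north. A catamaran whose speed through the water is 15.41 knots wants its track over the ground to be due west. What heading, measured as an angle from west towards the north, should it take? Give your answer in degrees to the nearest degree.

The current pushes perpendicular to the desired track; the heading must have a component into the current equal to 4.65 knots: 15.41 sin θ = 4.65.
sin θ = 0.3018, so θ = 17.563°.

18°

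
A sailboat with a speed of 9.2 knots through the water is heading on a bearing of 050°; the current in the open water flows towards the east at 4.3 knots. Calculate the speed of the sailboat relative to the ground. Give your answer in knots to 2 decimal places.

Taking east as x and north as y: velocity relative to the water = (7.048, 5.914) knots; the water relative to ground = (4.300, 0.000) knots.
Velocity relative to ground = (7.048, 5.914) + (4.300, 0.000) = (11.348, 5.914) knots.
Speed = |(11.348, 5.914)| = 12.796 knots.

12.80 knots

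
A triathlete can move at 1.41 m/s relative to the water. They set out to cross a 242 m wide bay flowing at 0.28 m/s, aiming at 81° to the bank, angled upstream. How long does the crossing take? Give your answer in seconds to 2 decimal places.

173.77 s

The component of the triathlete's velocity perpendicular to the bank is 1.41 × sin 81° = 1.393 m/s.
The flow acts along the bank and has no component across it.
Time = 242 / 1.393 = 173.771 s.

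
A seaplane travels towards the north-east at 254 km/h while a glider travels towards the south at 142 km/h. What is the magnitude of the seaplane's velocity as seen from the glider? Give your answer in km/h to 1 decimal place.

Taking east as x and north as y: seaplane velocity = (179.605, 179.605) km/h; glider velocity = (0.000, -142.000) km/h.
Velocity of seaplane relative to glider = (179.605, 179.605) − (0.000, -142.000) = (179.605, 321.605) km/h.
Magnitude = |(179.605, 321.605)| = 368.358 km/h.

368.4 km/h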